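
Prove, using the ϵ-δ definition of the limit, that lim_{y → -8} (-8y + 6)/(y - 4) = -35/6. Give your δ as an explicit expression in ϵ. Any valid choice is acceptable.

Suppose ϵ > 0. We want δ > 0 with 0 < |y + 8| < δ ⇒ |(-8y + 6)/(y - 4) + 35/6| < ϵ.
Combining over a common denominator, (-8y + 6)/(y - 4) + 35/6 = [(-8y + 6)·(-12) − 70·(y - 4)] / [(-12)·(y - 4)] = 26(y + 8) / ((-12)(y - 4)).
So |(-8y + 6)/(y - 4) + 35/6| = 26|y + 8| / (12·|y − 4|).
Require δ ≤ 6, so |y − 4| ≥ |-12| − |y + 8| > 12 − 6 = 6.
Hence |(-8y + 6)/(y - 4) + 35/6| < 26|y + 8|/(12·6) = (13/36)|y + 8|, which is < ϵ once |y + 8| < (36/13)ϵ.
Take δ = min(6, (36/13)ϵ). Then 0 < |y + 8| < δ forces both bounds, so |(-8y + 6)/(y - 4) + 35/6| < ϵ.

δ = min(6, (36/13)ϵ)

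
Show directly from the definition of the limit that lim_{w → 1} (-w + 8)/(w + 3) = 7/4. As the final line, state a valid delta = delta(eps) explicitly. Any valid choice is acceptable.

Let eps > 0 be given. We want delta > 0 with 0 < |w − 1| < delta ⇒ |(-w + 8)/(w + 3) − (7/4)| < eps.
Combining over a common denominator, (-w + 8)/(w + 3) − (7/4) = [(-w + 8)·4 − 7·(w + 3)] / [4·(w + 3)] = -11(w − 1) / (4(w + 3)).
So |(-w + 8)/(w + 3) − (7/4)| = 11|w − 1| / (4·|w + 3|).
Require delta ≤ 2, so |w + 3| ≥ |4| − |w − 1| > 4 − 2 = 2.
Hence |(-w + 8)/(w + 3) − (7/4)| < 11|w − 1|/(4·2) = (11/8)|w − 1|, which is < eps once |w − 1| < (8/11)eps.
Take delta = min(2, (8/11)eps). Then 0 < |w − 1| < delta forces both bounds, so |(-w + 8)/(w + 3) − (7/4)| < eps.

delta = min(2, (8/11)eps)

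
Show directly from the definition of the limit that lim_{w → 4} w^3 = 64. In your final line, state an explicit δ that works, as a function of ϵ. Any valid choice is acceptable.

δ = min(1, ϵ/61)

Fix ϵ > 0. We seek δ > 0 with 0 < |w − 4| < δ ⇒ |w^3 − 64| < ϵ.
Factor: w^3 − 64 = (w − 4)(w^2 + 4w + 16), so |w^3 − 64| = |w − 4|·|w^2 + 4w + 16|.
Restrict δ ≤ 1. Then |w − 4| < 1 gives |w| < 5, so by the triangle inequality |w^2 + 4w + 16| ≤ 5^2 + 4·5 + 16 = 61.
Hence |w^3 − 64| ≤ 61|w − 4|, which is < ϵ once |w − 4| < ϵ/61.
Take δ = min(1, ϵ/61). If 0 < |w − 4| < δ then both bounds hold and |w^3 − 64| ≤ 61|w − 4| < 61·(ϵ/61) = ϵ.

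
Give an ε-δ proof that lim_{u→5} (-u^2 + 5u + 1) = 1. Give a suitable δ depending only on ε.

δ = min(2, ε/7)

Fix ε > 0. We want δ > 0 such that 0 < |u − 5| < δ implies |(-u^2 + 5u + 1) − 1| < ε.
(-u^2 + 5u + 1) − 1 = -u^2 + 5u = (u − 5)(-u).
So |(-u^2 + 5u + 1) − 1| = |u − 5|·|-u|.
Assume first that |u − 5| < 2, so |u| < 7. Then |-u| ≤ 7 = 7.
Hence |(-u^2 + 5u + 1) − 1| ≤ 7|u − 5| < ε provided |u − 5| < ε/7.
Choosing δ = min(2, ε/7) ensures both conditions, hence |(-u^2 + 5u + 1) − 1| < ε.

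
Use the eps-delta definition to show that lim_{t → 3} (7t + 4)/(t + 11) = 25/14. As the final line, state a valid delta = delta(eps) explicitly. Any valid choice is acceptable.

delta = min(7, (98/73)eps)

Let eps > 0. We want delta > 0 with 0 < |t − 3| < delta ⇒ |(7t + 4)/(t + 11) − (25/14)| < eps.
Combining over a common denominator, (7t + 4)/(t + 11) − (25/14) = [(7t + 4)·14 − 25·(t + 11)] / [14·(t + 11)] = 73(t − 3) / (14(t + 11)).
So |(7t + 4)/(t + 11) − (25/14)| = 73|t − 3| / (14·|t + 11|).
Require delta ≤ 7, so |t + 11| ≥ |14| − |t − 3| > 14 − 7 = 7.
Hence |(7t + 4)/(t + 11) − (25/14)| < 73|t − 3|/(14·7) = (73/98)|t − 3|, which is < eps once |t − 3| < (98/73)eps.
Take delta = min(7, (98/73)eps). Then 0 < |t − 3| < delta forces both bounds, so |(7t + 4)/(t + 11) − (25/14)| < eps.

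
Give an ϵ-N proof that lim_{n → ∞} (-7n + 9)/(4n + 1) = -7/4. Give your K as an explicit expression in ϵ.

K = (43/16)/ϵ

Fix ϵ > 0. For n ≥ 1, |(-7n + 9)/(4n + 1) + 7/4| = |43|/(4(4n + 1)) = 43/(4(4n + 1)).
Since 4n + 1 ≥ 4n for n ≥ 1, this is ≤ 43/(4·4n) = (43/16)/n.
So |(-7n + 9)/(4n + 1) + 7/4| < ϵ whenever n > (43/16)/ϵ.
Take K = (43/16)/ϵ. If n > K then |(-7n + 9)/(4n + 1) + 7/4| ≤ (43/16)/n < ϵ.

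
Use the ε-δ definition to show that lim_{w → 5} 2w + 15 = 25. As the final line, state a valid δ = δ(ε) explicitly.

Let ε > 0 be given. We need δ > 0 so that 0 < |w − 5| < δ implies |(2w + 15) − 25| < ε.
Since (2w + 15) − 25 = 2(w − 5), we have |(2w + 15) − 25| = 2|w − 5|.
Thus it suffices that |w − 5| < ε/2.
Choosing δ = ε/2 gives |(2w + 15) − 25| = 2|w − 5| < ε whenever |w − 5| < δ.

δ = ε/2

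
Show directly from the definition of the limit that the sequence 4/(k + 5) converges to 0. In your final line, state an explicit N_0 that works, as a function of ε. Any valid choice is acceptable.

Suppose ε > 0. For k ≥ 1, |4/(k + 5) − 0| = 4/(k + 5) ≤ 4/k.
We need 4/k < ε, i.e. k > 4/ε.
Take N_0 = 4/ε. If k > N_0 then |4/(k + 5)| ≤ 4/k < ε.

N_0 = 4/ε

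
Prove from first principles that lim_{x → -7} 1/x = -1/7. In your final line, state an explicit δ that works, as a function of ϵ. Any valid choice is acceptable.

δ = min(7/2, (49/2)ϵ)

Suppose ϵ > 0. We seek δ > 0 such that 0 < |x + 7| < δ implies |1/x + 1/7| < ϵ.
|1/x + 1/7| = |-7 − x|/(7·|x|) = |x + 7|/(7|x|).
Require δ ≤ 7/2 so that |x| > 7 − 7/2 = 7/2, hence 7|x| > 49/2.
Then |1/x + 1/7| < |x + 7|/(49/2), which is < ϵ when |x + 7| < (49/2)ϵ.
Take δ = min(7/2, (49/2)ϵ). Then 0 < |x + 7| < δ gives both |x + 7| < 7/2 and |x + 7| < (49/2)ϵ, so |1/x + 1/7| < ϵ.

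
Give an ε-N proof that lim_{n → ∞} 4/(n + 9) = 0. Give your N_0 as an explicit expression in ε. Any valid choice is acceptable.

Suppose ε > 0. For n ≥ 1, |4/(n + 9) − 0| = 4/(n + 9) ≤ 4/n.
We need 4/n < ε, i.e. n > 4/ε.
Take N_0 = 4/ε. If n > N_0 then |4/(n + 9)| ≤ 4/n < ε.

N_0 = 4/ε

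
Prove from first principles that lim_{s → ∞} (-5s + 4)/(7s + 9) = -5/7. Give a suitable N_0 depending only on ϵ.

Let ϵ > 0. We seek N_0 > 0 such that s > N_0 implies |(-5s + 4)/(7s + 9) + 5/7| < ϵ.
(-5s + 4)/(7s + 9) + 5/7 = (7(-5s + 4) − (-5)(7s + 9)) / (7(7s + 9)) = 73/(7(7s + 9)).
For s > 0 we have 7s + 9 > 7s, so |(-5s + 4)/(7s + 9) + 5/7| = 73/(7(7s + 9)) < 73/(7·7s) = (73/49)/s.
Thus |(-5s + 4)/(7s + 9) + 5/7| < ϵ whenever s > (73/49)/ϵ.
Take N_0 = (73/49)/ϵ. If s > N_0 then |(-5s + 4)/(7s + 9) + 5/7| < (73/49)/s < ϵ.

N_0 = (73/49)/ϵ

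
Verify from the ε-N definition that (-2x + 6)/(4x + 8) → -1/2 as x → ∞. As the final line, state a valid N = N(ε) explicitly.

Let ε > 0. We seek N > 0 such that x > N implies |(-2x + 6)/(4x + 8) + 1/2| < ε.
(-2x + 6)/(4x + 8) + 1/2 = (4(-2x + 6) − (-2)(4x + 8)) / (4(4x + 8)) = 40/(4(4x + 8)).
For x > 0 we have 4x + 8 > 4x, so |(-2x + 6)/(4x + 8) + 1/2| = 40/(4(4x + 8)) < 40/(4·4x) = (5/2)/x.
Thus |(-2x + 6)/(4x + 8) + 1/2| < ε whenever x > (5/2)/ε.
Take N = (5/2)/ε. If x > N then |(-2x + 6)/(4x + 8) + 1/2| < (5/2)/x < ε.

N = (5/2)/ε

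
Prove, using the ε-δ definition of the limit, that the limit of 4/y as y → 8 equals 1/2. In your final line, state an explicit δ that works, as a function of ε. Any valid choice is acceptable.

Suppose ε > 0. We seek δ > 0 such that 0 < |y − 8| < δ implies |4/y − (1/2)| < ε.
|4/y − (1/2)| = 4·|8 − y|/(8·|y|) = 4|y − 8|/(8|y|).
Restrict δ ≤ 4. Then |y − 8| < 4 gives |y| > 4, so 8|y| > 32.
Then |4/y − (1/2)| < 4|y − 8|/32, which is < ε when |y − 8| < 8ε.
Take δ = min(4, 8ε). Then 0 < |y − 8| < δ gives both |y − 8| < 4 and |y − 8| < 8ε, so |4/y − (1/2)| < ε.

δ = min(4, 8ε)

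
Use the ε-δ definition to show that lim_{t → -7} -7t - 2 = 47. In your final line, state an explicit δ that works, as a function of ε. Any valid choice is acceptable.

Let ε > 0 be given. We need δ > 0 so that 0 < |t + 7| < δ implies |(-7t - 2) − 47| < ε.
|(-7t - 2) − 47| = |-7t - 49| = 7|t + 7|.
Thus it suffices that |t + 7| < ε/7.
Take δ = ε/7. If 0 < |t + 7| < δ then |(-7t - 2) − 47| = 7|t + 7| < 7·(ε/7) = ε.

δ = ε/7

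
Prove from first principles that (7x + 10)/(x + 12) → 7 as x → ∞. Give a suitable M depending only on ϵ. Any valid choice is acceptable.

Suppose ϵ > 0. We seek M > 0 such that x > M implies |(7x + 10)/(x + 12) − 7| < ϵ.
(7x + 10)/(x + 12) − 7 = ((7x + 10) − 7(x + 12)) / ((x + 12)) = -74/((x + 12)).
For x > 0 we have x + 12 > x, so |(7x + 10)/(x + 12) − 7| = 74/((x + 12)) < 74/(x) = 74/x.
Thus |(7x + 10)/(x + 12) − 7| < ϵ whenever x > 74/ϵ.
Take M = 74/ϵ. If x > M then |(7x + 10)/(x + 12) − 7| < 74/x < ϵ.

M = 74/ϵ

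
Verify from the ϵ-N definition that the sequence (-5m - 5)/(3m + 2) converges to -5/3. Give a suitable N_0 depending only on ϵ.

N_0 = (5/9)/ϵ

Let ϵ > 0 be given. For m ≥ 1, |(-5m - 5)/(3m + 2) + 5/3| = |-5|/(3(3m + 2)) = 5/(3(3m + 2)).
Since 3m + 2 ≥ 3m for m ≥ 1, this is ≤ 5/(3·3m) = (5/9)/m.
So |(-5m - 5)/(3m + 2) + 5/3| < ϵ whenever m > (5/9)/ϵ.
Take N_0 = (5/9)/ϵ. If m > N_0 then |(-5m - 5)/(3m + 2) + 5/3| ≤ (5/9)/m < ϵ.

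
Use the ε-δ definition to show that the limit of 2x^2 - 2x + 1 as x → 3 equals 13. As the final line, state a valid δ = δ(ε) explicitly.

δ = min(1, ε/12)

Let ε > 0 be given. We want δ > 0 such that 0 < |x − 3| < δ implies |(2x^2 - 2x + 1) − 13| < ε.
(2x^2 - 2x + 1) − 13 = 2x^2 - 2x - 12 = (x − 3)(2x + 4).
So |(2x^2 - 2x + 1) − 13| = |x − 3|·|2x + 4|.
Require δ ≤ 1. Then |x − 3| < 1 gives |x| < 4, and by the triangle inequality |2x + 4| ≤ 2·4 + 4 = 12.
Hence |(2x^2 - 2x + 1) − 13| ≤ 12|x − 3| < ε provided |x − 3| < ε/12.
Choosing δ = min(1, ε/12) ensures both conditions, hence |(2x^2 - 2x + 1) − 13| < ε.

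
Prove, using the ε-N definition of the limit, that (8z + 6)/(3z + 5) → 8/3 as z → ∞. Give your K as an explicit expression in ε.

Fix ε > 0. We seek K > 0 such that z > K implies |(8z + 6)/(3z + 5) − (8/3)| < ε.
(8z + 6)/(3z + 5) − (8/3) = (3(8z + 6) − 8(3z + 5)) / (3(3z + 5)) = -22/(3(3z + 5)).
For z > 0 we have 3z + 5 > 3z, so |(8z + 6)/(3z + 5) − (8/3)| = 22/(3(3z + 5)) < 22/(3·3z) = (22/9)/z.
Thus |(8z + 6)/(3z + 5) − (8/3)| < ε whenever z > (22/9)/ε.
Take K = (22/9)/ε. If z > K then |(8z + 6)/(3z + 5) − (8/3)| < (22/9)/z < ε.

K = (22/9)/ε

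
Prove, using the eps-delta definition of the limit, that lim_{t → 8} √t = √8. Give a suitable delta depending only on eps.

delta = min(8, √8·eps)

Suppose eps > 0. We want delta > 0 such that 0 < |t − 8| < delta implies |√t − √8| < eps.
Rationalise: √t − √8 = (t − 8)/(√t + √8), so |√t − √8| = |t − 8|/(√t + √8).
Restrict delta ≤ 8 so that |t − 8| < 8 forces t > 0, and then √t + √8 > √8.
Hence |√t − √8| < |t − 8|/√8, which is < eps once |t − 8| < √8·eps.
Take delta = min(8, √8·eps). If 0 < |t − 8| < delta then t > 0 and |√t − √8| < |t − 8|/√8 < eps.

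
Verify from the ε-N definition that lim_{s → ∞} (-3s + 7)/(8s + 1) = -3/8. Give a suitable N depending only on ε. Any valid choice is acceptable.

N = (59/64)/ε

Let ε > 0 be given. We seek N > 0 such that s > N implies |(-3s + 7)/(8s + 1) + 3/8| < ε.
(-3s + 7)/(8s + 1) + 3/8 = (8(-3s + 7) − (-3)(8s + 1)) / (8(8s + 1)) = 59/(8(8s + 1)).
For s > 0 we have 8s + 1 > 8s, so |(-3s + 7)/(8s + 1) + 3/8| = 59/(8(8s + 1)) < 59/(8·8s) = (59/64)/s.
Thus |(-3s + 7)/(8s + 1) + 3/8| < ε whenever s > (59/64)/ε.
Take N = (59/64)/ε. If s > N then |(-3s + 7)/(8s + 1) + 3/8| < (59/64)/s < ε.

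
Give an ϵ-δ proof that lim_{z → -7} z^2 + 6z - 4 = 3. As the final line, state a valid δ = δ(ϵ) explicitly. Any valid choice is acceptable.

δ = min(1, ϵ/9)

Let ϵ > 0 be given. We want δ > 0 such that 0 < |z + 7| < δ implies |(z^2 + 6z - 4) − 3| < ϵ.
(z^2 + 6z - 4) − 3 = z^2 + 6z - 7 = (z + 7)(z - 1).
So |(z^2 + 6z - 4) − 3| = |z + 7|·|z - 1|.
Require δ ≤ 1. Then |z + 7| < 1 gives |z| < 8, and by the triangle inequality |z - 1| ≤ 8 + 1 = 9.
Hence |(z^2 + 6z - 4) − 3| ≤ 9|z + 7| < ϵ provided |z + 7| < ϵ/9.
Choosing δ = min(1, ϵ/9) ensures both conditions, hence |(z^2 + 6z - 4) − 3| < ϵ.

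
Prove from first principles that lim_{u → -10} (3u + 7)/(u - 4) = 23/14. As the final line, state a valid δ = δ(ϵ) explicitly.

δ = min(7, (98/19)ϵ)

Let ϵ > 0 be given. We want δ > 0 with 0 < |u + 10| < δ ⇒ |(3u + 7)/(u - 4) − (23/14)| < ϵ.
Combining over a common denominator, (3u + 7)/(u - 4) − (23/14) = [(3u + 7)·(-14) − (-23)·(u - 4)] / [(-14)·(u - 4)] = -19(u + 10) / ((-14)(u - 4)).
So |(3u + 7)/(u - 4) − (23/14)| = 19|u + 10| / (14·|u − 4|).
Require δ ≤ 7, so |u − 4| ≥ |-14| − |u + 10| > 14 − 7 = 7.
Hence |(3u + 7)/(u - 4) − (23/14)| < 19|u + 10|/(14·7) = (19/98)|u + 10|, which is < ϵ once |u + 10| < (98/19)ϵ.
Take δ = min(7, (98/19)ϵ). Then 0 < |u + 10| < δ forces both bounds, so |(3u + 7)/(u - 4) − (23/14)| < ϵ.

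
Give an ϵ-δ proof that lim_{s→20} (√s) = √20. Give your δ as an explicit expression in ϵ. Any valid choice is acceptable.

δ = min(20, √20·ϵ)

Fix ϵ > 0. We want δ > 0 such that 0 < |s − 20| < δ implies |√s − √20| < ϵ.
Rationalise: √s − √20 = (s − 20)/(√s + √20), so |√s − √20| = |s − 20|/(√s + √20).
Restrict δ ≤ 20 so that |s − 20| < 20 forces s > 0, and then √s + √20 > √20.
Hence |√s − √20| < |s − 20|/√20, which is < ϵ once |s − 20| < √20·ϵ.
Take δ = min(20, √20·ϵ). If 0 < |s − 20| < δ then s > 0 and |√s − √20| < |s − 20|/√20 < ϵ.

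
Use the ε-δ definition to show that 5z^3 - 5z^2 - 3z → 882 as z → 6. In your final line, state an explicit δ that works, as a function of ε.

δ = min(1, ε/567)

Let ε > 0 be given. We want δ > 0 such that 0 < |z − 6| < δ implies |(5z^3 - 5z^2 - 3z) − 882| < ε.
(5z^3 - 5z^2 - 3z) − 882 = 5z^3 - 5z^2 - 3z - 882 = (z − 6)(5z^2 + 25z + 147).
So |(5z^3 - 5z^2 - 3z) − 882| = |z − 6|·|5z^2 + 25z + 147|.
Require δ ≤ 1. Then |z − 6| < 1 gives |z| < 7, and by the triangle inequality |5z^2 + 25z + 147| ≤ 5·7^2 + 25·7 + 147 = 567.
Hence |(5z^3 - 5z^2 - 3z) − 882| ≤ 567|z − 6| < ε provided |z − 6| < ε/567.
Choosing δ = min(1, ε/567) ensures both conditions, hence |(5z^3 - 5z^2 - 3z) − 882| < ε.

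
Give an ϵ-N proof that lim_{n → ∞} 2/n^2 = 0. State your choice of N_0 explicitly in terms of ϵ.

Let ϵ > 0 be given. For n ≥ 1, |2/n^2 − 0| = 2/n^2.
2/n^2 < ϵ ⇔ n^2 > 2/ϵ ⇔ n > (2/ϵ)^{1/2}.
Take N_0 = (2/ϵ)^{1/2}. Then n > N_0 implies 2/n^2 < ϵ.

N_0 = (2/ϵ)^{1/2}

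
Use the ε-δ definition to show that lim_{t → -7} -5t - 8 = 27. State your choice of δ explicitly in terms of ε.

Fix ε > 0. We need δ > 0 so that 0 < |t + 7| < δ implies |(-5t - 8) − 27| < ε.
Since (-5t - 8) − 27 = -5(t + 7), we have |(-5t - 8) − 27| = 5|t + 7|.
Thus it suffices that |t + 7| < ε/5.
Take δ = ε/5. If 0 < |t + 7| < δ then |(-5t - 8) − 27| = 5|t + 7| < 5·(ε/5) = ε.

δ = ε/5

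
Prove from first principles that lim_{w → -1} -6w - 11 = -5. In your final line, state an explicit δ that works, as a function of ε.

Let ε > 0 be given. We need δ > 0 so that 0 < |w + 1| < δ implies |(-6w - 11) + 5| < ε.
|(-6w - 11) + 5| = |-6w - 6| = 6|w + 1|.
So 6|w + 1| < ε exactly when |w + 1| < ε/6.
Choosing δ = ε/6 gives |(-6w - 11) + 5| = 6|w + 1| < ε whenever |w + 1| < δ.

δ = ε/6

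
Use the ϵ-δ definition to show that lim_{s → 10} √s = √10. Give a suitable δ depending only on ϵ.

Fix ϵ > 0. We want δ > 0 such that 0 < |s − 10| < δ implies |√s − √10| < ϵ.
Rationalise: √s − √10 = (s − 10)/(√s + √10), so |√s − √10| = |s − 10|/(√s + √10).
Restrict δ ≤ 10 so that |s − 10| < 10 forces s > 0, and then √s + √10 > √10.
Hence |√s − √10| < |s − 10|/√10, which is < ϵ once |s − 10| < √10·ϵ.
Take δ = min(10, √10·ϵ). If 0 < |s − 10| < δ then s > 0 and |√s − √10| < |s − 10|/√10 < ϵ.

δ = min(10, √10·ϵ)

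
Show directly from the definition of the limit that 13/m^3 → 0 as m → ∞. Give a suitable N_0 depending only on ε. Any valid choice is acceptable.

Let ε > 0. For m ≥ 1, |13/m^3 − 0| = 13/m^3.
13/m^3 < ε ⇔ m^3 > 13/ε ⇔ m > (13/ε)^{1/3}.
Take N_0 = (13/ε)^{1/3}. Then m > N_0 implies 13/m^3 < ε.

N_0 = (13/ε)^{1/3}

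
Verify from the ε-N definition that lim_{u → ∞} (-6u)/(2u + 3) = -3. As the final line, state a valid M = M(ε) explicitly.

Let ε > 0. We seek M > 0 such that u > M implies |(-6u)/(2u + 3) + 3| < ε.
(-6u)/(2u + 3) + 3 = (2(-6u) − (-6)(2u + 3)) / (2(2u + 3)) = 18/(2(2u + 3)).
For u > 0 we have 2u + 3 > 2u, so |(-6u)/(2u + 3) + 3| = 18/(2(2u + 3)) < 18/(2·2u) = (9/2)/u.
Thus |(-6u)/(2u + 3) + 3| < ε whenever u > (9/2)/ε.
Take M = (9/2)/ε. If u > M then |(-6u)/(2u + 3) + 3| < (9/2)/u < ε.

M = (9/2)/ε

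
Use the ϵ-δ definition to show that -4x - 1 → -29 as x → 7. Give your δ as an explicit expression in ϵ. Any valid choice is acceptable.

Let ϵ > 0 be given. We need δ > 0 so that 0 < |x − 7| < δ implies |(-4x - 1) + 29| < ϵ.
|(-4x - 1) + 29| = |-4x + 28| = 4|x − 7|.
Thus it suffices that |x − 7| < ϵ/4.
Take δ = ϵ/4. If 0 < |x − 7| < δ then |(-4x - 1) + 29| = 4|x − 7| < 4·(ϵ/4) = ϵ.

δ = ϵ/4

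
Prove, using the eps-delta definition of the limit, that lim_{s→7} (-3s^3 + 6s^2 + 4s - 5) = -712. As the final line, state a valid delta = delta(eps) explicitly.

Let eps > 0 be given. We want delta > 0 such that 0 < |s − 7| < delta implies |(-3s^3 + 6s^2 + 4s - 5) + 712| < eps.
(-3s^3 + 6s^2 + 4s - 5) + 712 = -3s^3 + 6s^2 + 4s + 707 = (s − 7)(-3s^2 - 15s - 101).
So |(-3s^3 + 6s^2 + 4s - 5) + 712| = |s − 7|·|-3s^2 - 15s - 101|.
Assume first that |s − 7| < 1, so |s| < 8. Then |-3s^2 - 15s - 101| ≤ 3·8^2 + 15·8 + 101 = 413.
Hence |(-3s^3 + 6s^2 + 4s - 5) + 712| ≤ 413|s − 7| < eps provided |s − 7| < eps/413.
Choosing delta = min(1, eps/413) ensures both conditions, hence |(-3s^3 + 6s^2 + 4s - 5) + 712| < eps.

delta = min(1, eps/413)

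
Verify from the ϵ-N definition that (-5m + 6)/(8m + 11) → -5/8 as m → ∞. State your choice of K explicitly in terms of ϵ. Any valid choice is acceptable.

K = (103/64)/ϵ

Suppose ϵ > 0. For m ≥ 1, |(-5m + 6)/(8m + 11) + 5/8| = |103|/(8(8m + 11)) = 103/(8(8m + 11)).
Since 8m + 11 ≥ 8m for m ≥ 1, this is ≤ 103/(8·8m) = (103/64)/m.
So |(-5m + 6)/(8m + 11) + 5/8| < ϵ whenever m > (103/64)/ϵ.
Take K = (103/64)/ϵ. If m > K then |(-5m + 6)/(8m + 11) + 5/8| ≤ (103/64)/m < ϵ.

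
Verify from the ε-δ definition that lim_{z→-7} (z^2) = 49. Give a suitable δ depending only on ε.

δ = min(1, ε/15)

Suppose ε > 0. We seek δ > 0 with 0 < |z + 7| < δ ⇒ |z^2 − 49| < ε.
Factor: z^2 − 49 = (z + 7)(z - 7), so |z^2 − 49| = |z + 7|·|z - 7|.
Restrict δ ≤ 1. Then |z + 7| < 1 gives |z| < 8, so by the triangle inequality |z - 7| ≤ 8 + 7 = 15.
Hence |z^2 − 49| ≤ 15|z + 7|, which is < ε once |z + 7| < ε/15.
Take δ = min(1, ε/15). If 0 < |z + 7| < δ then both bounds hold and |z^2 − 49| ≤ 15|z + 7| < 15·(ε/15) = ε.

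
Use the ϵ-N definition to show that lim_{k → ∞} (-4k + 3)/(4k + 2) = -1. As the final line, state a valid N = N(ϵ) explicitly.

N = (5/4)/ϵ

Let ϵ > 0. For k ≥ 1, |(-4k + 3)/(4k + 2) + 1| = |20|/(4(4k + 2)) = 20/(4(4k + 2)).
Since 4k + 2 ≥ 4k for k ≥ 1, this is ≤ 20/(4·4k) = (5/4)/k.
So |(-4k + 3)/(4k + 2) + 1| < ϵ whenever k > (5/4)/ϵ.
Take N = (5/4)/ϵ. If k > N then |(-4k + 3)/(4k + 2) + 1| ≤ (5/4)/k < ϵ.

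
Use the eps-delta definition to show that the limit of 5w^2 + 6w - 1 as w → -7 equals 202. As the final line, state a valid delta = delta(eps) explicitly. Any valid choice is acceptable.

delta = min(1, eps/69)

Suppose eps > 0. We want delta > 0 such that 0 < |w + 7| < delta implies |(5w^2 + 6w - 1) − 202| < eps.
(5w^2 + 6w - 1) − 202 = 5w^2 + 6w - 203 = (w + 7)(5w - 29).
So |(5w^2 + 6w - 1) − 202| = |w + 7|·|5w - 29|.
Assume first that |w + 7| < 1, so |w| < 8. Then |5w - 29| ≤ 5·8 + 29 = 69.
Hence |(5w^2 + 6w - 1) − 202| ≤ 69|w + 7| < eps provided |w + 7| < eps/69.
Take delta = min(1, eps/69). Then 0 < |w + 7| < delta gives both |w + 7| < 1 and |w + 7| < eps/69, so |(5w^2 + 6w - 1) − 202| < eps.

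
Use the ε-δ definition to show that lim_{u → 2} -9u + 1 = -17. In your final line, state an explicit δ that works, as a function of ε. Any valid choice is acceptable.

Suppose ε > 0. We need δ > 0 so that 0 < |u − 2| < δ implies |(-9u + 1) + 17| < ε.
|(-9u + 1) + 17| = |-9u + 18| = 9|u − 2|.
So 9|u − 2| < ε exactly when |u − 2| < ε/9.
Take δ = ε/9. If 0 < |u − 2| < δ then |(-9u + 1) + 17| = 9|u − 2| < 9·(ε/9) = ε.

δ = ε/9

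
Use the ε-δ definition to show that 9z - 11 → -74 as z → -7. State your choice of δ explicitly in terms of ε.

δ = ε/9

Suppose ε > 0. We need δ > 0 so that 0 < |z + 7| < δ implies |(9z - 11) + 74| < ε.
|(9z - 11) + 74| = |9z + 63| = 9|z + 7|.
So 9|z + 7| < ε exactly when |z + 7| < ε/9.
Choosing δ = ε/9 gives |(9z - 11) + 74| = 9|z + 7| < ε whenever |z + 7| < δ.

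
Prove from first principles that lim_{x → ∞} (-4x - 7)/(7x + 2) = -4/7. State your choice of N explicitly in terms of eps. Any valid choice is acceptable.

N = (41/49)/eps

Suppose eps > 0. We seek N > 0 such that x > N implies |(-4x - 7)/(7x + 2) + 4/7| < eps.
(-4x - 7)/(7x + 2) + 4/7 = (7(-4x - 7) − (-4)(7x + 2)) / (7(7x + 2)) = -41/(7(7x + 2)).
For x > 0 we have 7x + 2 > 7x, so |(-4x - 7)/(7x + 2) + 4/7| = 41/(7(7x + 2)) < 41/(7·7x) = (41/49)/x.
Thus |(-4x - 7)/(7x + 2) + 4/7| < eps whenever x > (41/49)/eps.
Take N = (41/49)/eps. If x > N then |(-4x - 7)/(7x + 2) + 4/7| < (41/49)/x < eps.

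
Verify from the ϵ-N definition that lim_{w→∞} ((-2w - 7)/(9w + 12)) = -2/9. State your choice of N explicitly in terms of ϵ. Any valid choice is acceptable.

Let ϵ > 0. We seek N > 0 such that w > N implies |(-2w - 7)/(9w + 12) + 2/9| < ϵ.
(-2w - 7)/(9w + 12) + 2/9 = (9(-2w - 7) − (-2)(9w + 12)) / (9(9w + 12)) = -39/(9(9w + 12)).
For w > 0 we have 9w + 12 > 9w, so |(-2w - 7)/(9w + 12) + 2/9| = 39/(9(9w + 12)) < 39/(9·9w) = (13/27)/w.
Thus |(-2w - 7)/(9w + 12) + 2/9| < ϵ whenever w > (13/27)/ϵ.
Take N = (13/27)/ϵ. If w > N then |(-2w - 7)/(9w + 12) + 2/9| < (13/27)/w < ϵ.

N = (13/27)/ϵ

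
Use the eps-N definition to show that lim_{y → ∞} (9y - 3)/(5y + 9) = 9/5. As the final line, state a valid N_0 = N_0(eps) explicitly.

N_0 = (96/25)/eps

Suppose eps > 0. We seek N_0 > 0 such that y > N_0 implies |(9y - 3)/(5y + 9) − (9/5)| < eps.
(9y - 3)/(5y + 9) − (9/5) = (5(9y - 3) − 9(5y + 9)) / (5(5y + 9)) = -96/(5(5y + 9)).
For y > 0 we have 5y + 9 > 5y, so |(9y - 3)/(5y + 9) − (9/5)| = 96/(5(5y + 9)) < 96/(5·5y) = (96/25)/y.
Thus |(9y - 3)/(5y + 9) − (9/5)| < eps whenever y > (96/25)/eps.
Take N_0 = (96/25)/eps. If y > N_0 then |(9y - 3)/(5y + 9) − (9/5)| < (96/25)/y < eps.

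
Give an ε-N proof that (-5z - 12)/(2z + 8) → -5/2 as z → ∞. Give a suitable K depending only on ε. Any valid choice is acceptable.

Let ε > 0. We seek K > 0 such that z > K implies |(-5z - 12)/(2z + 8) + 5/2| < ε.
(-5z - 12)/(2z + 8) + 5/2 = (2(-5z - 12) − (-5)(2z + 8)) / (2(2z + 8)) = 16/(2(2z + 8)).
For z > 0 we have 2z + 8 > 2z, so |(-5z - 12)/(2z + 8) + 5/2| = 16/(2(2z + 8)) < 16/(2·2z) = 4/z.
Thus |(-5z - 12)/(2z + 8) + 5/2| < ε whenever z > 4/ε.
Take K = 4/ε. If z > K then |(-5z - 12)/(2z + 8) + 5/2| < 4/z < ε.

K = 4/ε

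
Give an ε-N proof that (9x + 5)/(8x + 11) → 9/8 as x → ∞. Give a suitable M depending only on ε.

M = (59/64)/ε

Let ε > 0 be given. We seek M > 0 such that x > M implies |(9x + 5)/(8x + 11) − (9/8)| < ε.
(9x + 5)/(8x + 11) − (9/8) = (8(9x + 5) − 9(8x + 11)) / (8(8x + 11)) = -59/(8(8x + 11)).
For x > 0 we have 8x + 11 > 8x, so |(9x + 5)/(8x + 11) − (9/8)| = 59/(8(8x + 11)) < 59/(8·8x) = (59/64)/x.
Thus |(9x + 5)/(8x + 11) − (9/8)| < ε whenever x > (59/64)/ε.
Take M = (59/64)/ε. If x > M then |(9x + 5)/(8x + 11) − (9/8)| < (59/64)/x < ε.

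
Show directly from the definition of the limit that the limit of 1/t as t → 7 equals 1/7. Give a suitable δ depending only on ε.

Let ε > 0 be given. We seek δ > 0 such that 0 < |t − 7| < δ implies |1/t − (1/7)| < ε.
|1/t − (1/7)| = |7 − t|/(7·|t|) = |t − 7|/(7|t|).
Restrict δ ≤ 7/2. Then |t − 7| < 7/2 gives |t| > 7/2, so 7|t| > 49/2.
Then |1/t − (1/7)| < |t − 7|/(49/2), which is < ε when |t − 7| < (49/2)ε.
Take δ = min(7/2, (49/2)ε). Then 0 < |t − 7| < δ gives both |t − 7| < 7/2 and |t − 7| < (49/2)ε, so |1/t − (1/7)| < ε.

δ = min(7/2, (49/2)ε)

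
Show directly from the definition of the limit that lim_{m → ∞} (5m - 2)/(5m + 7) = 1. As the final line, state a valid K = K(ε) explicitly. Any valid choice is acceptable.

K = (9/5)/ε

Fix ε > 0. For m ≥ 1, |(5m - 2)/(5m + 7) − 1| = |-45|/(5(5m + 7)) = 45/(5(5m + 7)).
Since 5m + 7 ≥ 5m for m ≥ 1, this is ≤ 45/(5·5m) = (9/5)/m.
So |(5m - 2)/(5m + 7) − 1| < ε whenever m > (9/5)/ε.
Take K = (9/5)/ε. If m > K then |(5m - 2)/(5m + 7) − 1| ≤ (9/5)/m < ε.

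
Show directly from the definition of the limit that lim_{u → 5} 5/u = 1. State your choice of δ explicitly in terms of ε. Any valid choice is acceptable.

Let ε > 0 be given. We seek δ > 0 such that 0 < |u − 5| < δ implies |5/u − 1| < ε.
|5/u − 1| = 5·|5 − u|/(5·|u|) = 5|u − 5|/(5|u|).
Restrict δ ≤ 5/2. Then |u − 5| < 5/2 gives |u| > 5/2, so 5|u| > 25/2.
Then |5/u − 1| < 5|u − 5|/(25/2), which is < ε when |u − 5| < (5/2)ε.
Take δ = min(5/2, (5/2)ε). Then 0 < |u − 5| < δ gives both |u − 5| < 5/2 and |u − 5| < (5/2)ε, so |5/u − 1| < ε.

δ = min(5/2, (5/2)ε)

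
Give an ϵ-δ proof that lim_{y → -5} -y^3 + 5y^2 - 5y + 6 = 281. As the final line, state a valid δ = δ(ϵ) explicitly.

Fix ϵ > 0. We want δ > 0 such that 0 < |y + 5| < δ implies |(-y^3 + 5y^2 - 5y + 6) − 281| < ϵ.
(-y^3 + 5y^2 - 5y + 6) − 281 = -y^3 + 5y^2 - 5y - 275 = (y + 5)(-y^2 + 10y - 55).
So |(-y^3 + 5y^2 - 5y + 6) − 281| = |y + 5|·|-y^2 + 10y - 55|.
Require δ ≤ 1. Then |y + 5| < 1 gives |y| < 6, and by the triangle inequality |-y^2 + 10y - 55| ≤ 6^2 + 10·6 + 55 = 151.
Hence |(-y^3 + 5y^2 - 5y + 6) − 281| ≤ 151|y + 5| < ϵ provided |y + 5| < ϵ/151.
Take δ = min(1, ϵ/151). Then 0 < |y + 5| < δ gives both |y + 5| < 1 and |y + 5| < ϵ/151, so |(-y^3 + 5y^2 - 5y + 6) − 281| < ϵ.

δ = min(1, ϵ/151)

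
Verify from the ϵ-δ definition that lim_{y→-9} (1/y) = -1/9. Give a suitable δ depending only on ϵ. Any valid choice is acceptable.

δ = min(9/2, (81/2)ϵ)

Suppose ϵ > 0. We seek δ > 0 such that 0 < |y + 9| < δ implies |1/y + 1/9| < ϵ.
|1/y + 1/9| = |-9 − y|/(9·|y|) = |y + 9|/(9|y|).
Require δ ≤ 9/2 so that |y| > 9 − 9/2 = 9/2, hence 9|y| > 81/2.
Then |1/y + 1/9| < |y + 9|/(81/2), which is < ϵ when |y + 9| < (81/2)ϵ.
Take δ = min(9/2, (81/2)ϵ). Then 0 < |y + 9| < δ gives both |y + 9| < 9/2 and |y + 9| < (81/2)ϵ, so |1/y + 1/9| < ϵ.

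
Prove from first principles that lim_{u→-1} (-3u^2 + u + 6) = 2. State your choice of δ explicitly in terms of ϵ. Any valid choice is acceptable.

Fix ϵ > 0. We want δ > 0 such that 0 < |u + 1| < δ implies |(-3u^2 + u + 6) − 2| < ϵ.
(-3u^2 + u + 6) − 2 = -3u^2 + u + 4 = (u + 1)(-3u + 4).
So |(-3u^2 + u + 6) − 2| = |u + 1|·|-3u + 4|.
Require δ ≤ 1. Then |u + 1| < 1 gives |u| < 2, and by the triangle inequality |-3u + 4| ≤ 3·2 + 4 = 10.
Hence |(-3u^2 + u + 6) − 2| ≤ 10|u + 1| < ϵ provided |u + 1| < ϵ/10.
Take δ = min(1, ϵ/10). Then 0 < |u + 1| < δ gives both |u + 1| < 1 and |u + 1| < ϵ/10, so |(-3u^2 + u + 6) − 2| < ϵ.

δ = min(1, ϵ/10)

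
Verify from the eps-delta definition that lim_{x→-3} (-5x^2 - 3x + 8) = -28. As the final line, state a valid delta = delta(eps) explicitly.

delta = min(1, eps/32)

Let eps > 0 be given. We want delta > 0 such that 0 < |x + 3| < delta implies |(-5x^2 - 3x + 8) + 28| < eps.
(-5x^2 - 3x + 8) + 28 = -5x^2 - 3x + 36 = (x + 3)(-5x + 12).
So |(-5x^2 - 3x + 8) + 28| = |x + 3|·|-5x + 12|.
Assume first that |x + 3| < 1, so |x| < 4. Then |-5x + 12| ≤ 5·4 + 12 = 32.
Hence |(-5x^2 - 3x + 8) + 28| ≤ 32|x + 3| < eps provided |x + 3| < eps/32.
Take delta = min(1, eps/32). Then 0 < |x + 3| < delta gives both |x + 3| < 1 and |x + 3| < eps/32, so |(-5x^2 - 3x + 8) + 28| < eps.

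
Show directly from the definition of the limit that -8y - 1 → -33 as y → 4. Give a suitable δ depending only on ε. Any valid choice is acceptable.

δ = ε/8

Fix ε > 0. We need δ > 0 so that 0 < |y − 4| < δ implies |(-8y - 1) + 33| < ε.
|(-8y - 1) + 33| = |-8y + 32| = 8|y − 4|.
Thus it suffices that |y − 4| < ε/8.
Take δ = ε/8. If 0 < |y − 4| < δ then |(-8y - 1) + 33| = 8|y − 4| < 8·(ε/8) = ε.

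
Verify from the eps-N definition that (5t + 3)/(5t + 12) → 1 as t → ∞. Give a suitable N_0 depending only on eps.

N_0 = (9/5)/eps

Fix eps > 0. We seek N_0 > 0 such that t > N_0 implies |(5t + 3)/(5t + 12) − 1| < eps.
(5t + 3)/(5t + 12) − 1 = (5(5t + 3) − 5(5t + 12)) / (5(5t + 12)) = -45/(5(5t + 12)).
For t > 0 we have 5t + 12 > 5t, so |(5t + 3)/(5t + 12) − 1| = 45/(5(5t + 12)) < 45/(5·5t) = (9/5)/t.
Thus |(5t + 3)/(5t + 12) − 1| < eps whenever t > (9/5)/eps.
Take N_0 = (9/5)/eps. If t > N_0 then |(5t + 3)/(5t + 12) − 1| < (9/5)/t < eps.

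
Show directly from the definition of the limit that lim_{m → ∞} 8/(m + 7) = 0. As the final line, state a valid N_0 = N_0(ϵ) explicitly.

N_0 = 8/ϵ

Let ϵ > 0 be given. For m ≥ 1, |8/(m + 7) − 0| = 8/(m + 7) ≤ 8/m.
We need 8/m < ϵ, i.e. m > 8/ϵ.
Take N_0 = 8/ϵ. If m > N_0 then |8/(m + 7)| ≤ 8/m < ϵ.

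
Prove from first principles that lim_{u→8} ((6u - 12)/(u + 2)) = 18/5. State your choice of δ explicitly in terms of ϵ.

δ = min(5, (25/12)ϵ)

Fix ϵ > 0. We want δ > 0 with 0 < |u − 8| < δ ⇒ |(6u - 12)/(u + 2) − (18/5)| < ϵ.
Combining over a common denominator, (6u - 12)/(u + 2) − (18/5) = [(6u - 12)·10 − 36·(u + 2)] / [10·(u + 2)] = 24(u − 8) / (10(u + 2)).
So |(6u - 12)/(u + 2) − (18/5)| = 24|u − 8| / (10·|u + 2|).
Restrict δ ≤ 5. Then |u − 8| < 5 gives |u + 2| = |(u − 8) + 10| ≥ 10 − 5 = 5.
Hence |(6u - 12)/(u + 2) − (18/5)| < 24|u − 8|/(10·5) = (12/25)|u − 8|, which is < ϵ once |u − 8| < (25/12)ϵ.
Take δ = min(5, (25/12)ϵ). Then 0 < |u − 8| < δ forces both bounds, so |(6u - 12)/(u + 2) − (18/5)| < ϵ.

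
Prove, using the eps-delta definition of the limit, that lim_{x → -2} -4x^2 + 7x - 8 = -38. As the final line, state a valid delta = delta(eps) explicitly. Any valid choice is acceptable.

Let eps > 0. We want delta > 0 such that 0 < |x + 2| < delta implies |(-4x^2 + 7x - 8) + 38| < eps.
(-4x^2 + 7x - 8) + 38 = -4x^2 + 7x + 30 = (x + 2)(-4x + 15).
So |(-4x^2 + 7x - 8) + 38| = |x + 2|·|-4x + 15|.
Assume first that |x + 2| < 1, so |x| < 3. Then |-4x + 15| ≤ 4·3 + 15 = 27.
Hence |(-4x^2 + 7x - 8) + 38| ≤ 27|x + 2| < eps provided |x + 2| < eps/27.
Choosing delta = min(1, eps/27) ensures both conditions, hence |(-4x^2 + 7x - 8) + 38| < eps.

delta = min(1, eps/27)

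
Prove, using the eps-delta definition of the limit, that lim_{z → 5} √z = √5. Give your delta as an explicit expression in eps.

Suppose eps > 0. We want delta > 0 such that 0 < |z − 5| < delta implies |√z − √5| < eps.
Multiplying by the conjugate, |√z − √5| = |z − 5|/(√z + √5).
Restrict delta ≤ 5 so that |z − 5| < 5 forces z > 0, and then √z + √5 > √5.
Hence |√z − √5| < |z − 5|/√5, which is < eps once |z − 5| < √5·eps.
Take delta = min(5, √5·eps). If 0 < |z − 5| < delta then z > 0 and |√z − √5| < |z − 5|/√5 < eps.

delta = min(5, √5·eps)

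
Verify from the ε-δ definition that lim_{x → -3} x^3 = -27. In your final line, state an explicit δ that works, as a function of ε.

δ = min(1, ε/37)

Let ε > 0 be given. We seek δ > 0 with 0 < |x + 3| < δ ⇒ |x^3 + 27| < ε.
Factor: x^3 + 27 = (x + 3)(x^2 - 3x + 9), so |x^3 + 27| = |x + 3|·|x^2 - 3x + 9|.
Impose δ ≤ 1 so that |x| < 4; then |x^2 - 3x + 9| ≤ 37.
Hence |x^3 + 27| ≤ 37|x + 3|, which is < ε once |x + 3| < ε/37.
Take δ = min(1, ε/37). If 0 < |x + 3| < δ then both bounds hold and |x^3 + 27| ≤ 37|x + 3| < 37·(ε/37) = ε.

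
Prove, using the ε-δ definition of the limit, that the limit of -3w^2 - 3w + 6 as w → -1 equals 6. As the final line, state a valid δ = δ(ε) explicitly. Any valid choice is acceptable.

δ = min(2, ε/9)

Fix ε > 0. We want δ > 0 such that 0 < |w + 1| < δ implies |(-3w^2 - 3w + 6) − 6| < ε.
(-3w^2 - 3w + 6) − 6 = -3w^2 - 3w = (w + 1)(-3w).
So |(-3w^2 - 3w + 6) − 6| = |w + 1|·|-3w|.
Assume first that |w + 1| < 2, so |w| < 3. Then |-3w| ≤ 3·3 = 9.
Hence |(-3w^2 - 3w + 6) − 6| ≤ 9|w + 1| < ε provided |w + 1| < ε/9.
Take δ = min(2, ε/9). Then 0 < |w + 1| < δ gives both |w + 1| < 2 and |w + 1| < ε/9, so |(-3w^2 - 3w + 6) − 6| < ε.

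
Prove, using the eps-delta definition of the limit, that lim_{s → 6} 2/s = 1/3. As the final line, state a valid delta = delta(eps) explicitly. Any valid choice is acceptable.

delta = min(3, 9eps)

Suppose eps > 0. We seek delta > 0 such that 0 < |s − 6| < delta implies |2/s − (1/3)| < eps.
|2/s − (1/3)| = 2·|6 − s|/(6·|s|) = 2|s − 6|/(6|s|).
Require delta ≤ 3 so that |s| > 6 − 3 = 3, hence 6|s| > 18.
Then |2/s − (1/3)| < 2|s − 6|/18, which is < eps when |s − 6| < 9eps.
Take delta = min(3, 9eps). Then 0 < |s − 6| < delta gives both |s − 6| < 3 and |s − 6| < 9eps, so |2/s − (1/3)| < eps.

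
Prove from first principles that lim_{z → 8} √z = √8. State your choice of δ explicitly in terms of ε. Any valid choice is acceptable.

Suppose ε > 0. We want δ > 0 such that 0 < |z − 8| < δ implies |√z − √8| < ε.
Rationalise: √z − √8 = (z − 8)/(√z + √8), so |√z − √8| = |z − 8|/(√z + √8).
Restrict δ ≤ 8 so that |z − 8| < 8 forces z > 0, and then √z + √8 > √8.
Hence |√z − √8| < |z − 8|/√8, which is < ε once |z − 8| < √8·ε.
Take δ = min(8, √8·ε). If 0 < |z − 8| < δ then z > 0 and |√z − √8| < |z − 8|/√8 < ε.

δ = min(8, √8·ε)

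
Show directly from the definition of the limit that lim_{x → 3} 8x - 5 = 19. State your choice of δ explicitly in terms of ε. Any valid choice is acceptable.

δ = ε/8

Suppose ε > 0. We need δ > 0 so that 0 < |x − 3| < δ implies |(8x - 5) − 19| < ε.
|(8x - 5) − 19| = |8x - 24| = 8|x − 3|.
Thus it suffices that |x − 3| < ε/8.
Choosing δ = ε/8 gives |(8x - 5) − 19| = 8|x − 3| < ε whenever |x − 3| < δ.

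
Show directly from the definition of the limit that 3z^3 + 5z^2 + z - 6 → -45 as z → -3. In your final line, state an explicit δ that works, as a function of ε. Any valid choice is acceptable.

Let ε > 0 be given. We want δ > 0 such that 0 < |z + 3| < δ implies |(3z^3 + 5z^2 + z - 6) + 45| < ε.
(3z^3 + 5z^2 + z - 6) + 45 = 3z^3 + 5z^2 + z + 39 = (z + 3)(3z^2 - 4z + 13).
So |(3z^3 + 5z^2 + z - 6) + 45| = |z + 3|·|3z^2 - 4z + 13|.
Require δ ≤ 2. Then |z + 3| < 2 gives |z| < 5, and by the triangle inequality |3z^2 - 4z + 13| ≤ 3·5^2 + 4·5 + 13 = 108.
Hence |(3z^3 + 5z^2 + z - 6) + 45| ≤ 108|z + 3| < ε provided |z + 3| < ε/108.
Choosing δ = min(2, ε/108) ensures both conditions, hence |(3z^3 + 5z^2 + z - 6) + 45| < ε.

δ = min(2, ε/108)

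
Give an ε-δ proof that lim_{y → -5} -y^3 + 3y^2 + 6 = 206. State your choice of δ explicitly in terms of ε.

Let ε > 0 be given. We want δ > 0 such that 0 < |y + 5| < δ implies |(-y^3 + 3y^2 + 6) − 206| < ε.
(-y^3 + 3y^2 + 6) − 206 = -y^3 + 3y^2 - 200 = (y + 5)(-y^2 + 8y - 40).
So |(-y^3 + 3y^2 + 6) − 206| = |y + 5|·|-y^2 + 8y - 40|.
Assume first that |y + 5| < 1, so |y| < 6. Then |-y^2 + 8y - 40| ≤ 6^2 + 8·6 + 40 = 124.
Hence |(-y^3 + 3y^2 + 6) − 206| ≤ 124|y + 5| < ε provided |y + 5| < ε/124.
Take δ = min(1, ε/124). Then 0 < |y + 5| < δ gives both |y + 5| < 1 and |y + 5| < ε/124, so |(-y^3 + 3y^2 + 6) − 206| < ε.

δ = min(1, ε/124)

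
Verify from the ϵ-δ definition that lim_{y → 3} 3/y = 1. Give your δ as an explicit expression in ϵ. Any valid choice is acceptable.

Let ϵ > 0. We seek δ > 0 such that 0 < |y − 3| < δ implies |3/y − 1| < ϵ.
|3/y − 1| = 3·|3 − y|/(3·|y|) = 3|y − 3|/(3|y|).
Require δ ≤ 3/2 so that |y| > 3 − 3/2 = 3/2, hence 3|y| > 9/2.
Then |3/y − 1| < 3|y − 3|/(9/2), which is < ϵ when |y − 3| < (3/2)ϵ.
Take δ = min(3/2, (3/2)ϵ). Then 0 < |y − 3| < δ gives both |y − 3| < 3/2 and |y − 3| < (3/2)ϵ, so |3/y − 1| < ϵ.

δ = min(3/2, (3/2)ϵ)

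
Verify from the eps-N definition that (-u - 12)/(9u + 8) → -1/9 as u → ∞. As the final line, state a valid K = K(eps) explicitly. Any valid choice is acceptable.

Let eps > 0 be given. We seek K > 0 such that u > K implies |(-u - 12)/(9u + 8) + 1/9| < eps.
(-u - 12)/(9u + 8) + 1/9 = (9(-u - 12) − (-1)(9u + 8)) / (9(9u + 8)) = -100/(9(9u + 8)).
For u > 0 we have 9u + 8 > 9u, so |(-u - 12)/(9u + 8) + 1/9| = 100/(9(9u + 8)) < 100/(9·9u) = (100/81)/u.
Thus |(-u - 12)/(9u + 8) + 1/9| < eps whenever u > (100/81)/eps.
Take K = (100/81)/eps. If u > K then |(-u - 12)/(9u + 8) + 1/9| < (100/81)/u < eps.

K = (100/81)/eps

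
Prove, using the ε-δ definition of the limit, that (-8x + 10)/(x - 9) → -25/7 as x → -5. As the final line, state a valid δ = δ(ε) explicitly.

Suppose ε > 0. We want δ > 0 with 0 < |x + 5| < δ ⇒ |(-8x + 10)/(x - 9) + 25/7| < ε.
Combining over a common denominator, (-8x + 10)/(x - 9) + 25/7 = [(-8x + 10)·(-14) − 50·(x - 9)] / [(-14)·(x - 9)] = 62(x + 5) / ((-14)(x - 9)).
So |(-8x + 10)/(x - 9) + 25/7| = 62|x + 5| / (14·|x − 9|).
Restrict δ ≤ 7. Then |x + 5| < 7 gives |x − 9| = |(x + 5) + (-14)| ≥ 14 − 7 = 7.
Hence |(-8x + 10)/(x - 9) + 25/7| < 62|x + 5|/(14·7) = (31/49)|x + 5|, which is < ε once |x + 5| < (49/31)ε.
Take δ = min(7, (49/31)ε). Then 0 < |x + 5| < δ forces both bounds, so |(-8x + 10)/(x - 9) + 25/7| < ε.

δ = min(7, (49/31)ε)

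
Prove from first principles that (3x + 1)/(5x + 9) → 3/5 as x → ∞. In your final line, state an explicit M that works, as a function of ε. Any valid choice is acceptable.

M = (22/25)/ε

Suppose ε > 0. We seek M > 0 such that x > M implies |(3x + 1)/(5x + 9) − (3/5)| < ε.
(3x + 1)/(5x + 9) − (3/5) = (5(3x + 1) − 3(5x + 9)) / (5(5x + 9)) = -22/(5(5x + 9)).
For x > 0 we have 5x + 9 > 5x, so |(3x + 1)/(5x + 9) − (3/5)| = 22/(5(5x + 9)) < 22/(5·5x) = (22/25)/x.
Thus |(3x + 1)/(5x + 9) − (3/5)| < ε whenever x > (22/25)/ε.
Take M = (22/25)/ε. If x > M then |(3x + 1)/(5x + 9) − (3/5)| < (22/25)/x < ε.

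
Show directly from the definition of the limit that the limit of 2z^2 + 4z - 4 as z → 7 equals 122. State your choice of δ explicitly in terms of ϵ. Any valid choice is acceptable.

Suppose ϵ > 0. We want δ > 0 such that 0 < |z − 7| < δ implies |(2z^2 + 4z - 4) − 122| < ϵ.
(2z^2 + 4z - 4) − 122 = 2z^2 + 4z - 126 = (z − 7)(2z + 18).
So |(2z^2 + 4z - 4) − 122| = |z − 7|·|2z + 18|.
Require δ ≤ 1. Then |z − 7| < 1 gives |z| < 8, and by the triangle inequality |2z + 18| ≤ 2·8 + 18 = 34.
Hence |(2z^2 + 4z - 4) − 122| ≤ 34|z − 7| < ϵ provided |z − 7| < ϵ/34.
Choosing δ = min(1, ϵ/34) ensures both conditions, hence |(2z^2 + 4z - 4) − 122| < ϵ.

δ = min(1, ϵ/34)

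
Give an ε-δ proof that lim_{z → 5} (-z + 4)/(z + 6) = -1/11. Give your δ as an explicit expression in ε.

δ = min(11/2, (121/20)ε)

Suppose ε > 0. We want δ > 0 with 0 < |z − 5| < δ ⇒ |(-z + 4)/(z + 6) + 1/11| < ε.
Combining over a common denominator, (-z + 4)/(z + 6) + 1/11 = [(-z + 4)·11 − (-1)·(z + 6)] / [11·(z + 6)] = -10(z − 5) / (11(z + 6)).
So |(-z + 4)/(z + 6) + 1/11| = 10|z − 5| / (11·|z + 6|).
Require δ ≤ 11/2, so |z + 6| ≥ |11| − |z − 5| > 11 − 11/2 = 11/2.
Hence |(-z + 4)/(z + 6) + 1/11| < 10|z − 5|/(11·(11/2)) = (20/121)|z − 5|, which is < ε once |z − 5| < (121/20)ε.
Take δ = min(11/2, (121/20)ε). Then 0 < |z − 5| < δ forces both bounds, so |(-z + 4)/(z + 6) + 1/11| < ε.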